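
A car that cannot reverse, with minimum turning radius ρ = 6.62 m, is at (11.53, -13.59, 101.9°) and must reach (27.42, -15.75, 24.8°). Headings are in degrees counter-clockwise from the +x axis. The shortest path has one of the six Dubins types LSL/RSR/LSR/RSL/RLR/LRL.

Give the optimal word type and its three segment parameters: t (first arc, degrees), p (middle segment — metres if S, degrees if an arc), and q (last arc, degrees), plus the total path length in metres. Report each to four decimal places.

LRL: t = 43.0446°, p = 260.0793°, q = 139.9347°, L = 51.1914 m

Let ψ = atan2(Δy, Δx) = atan2(-2.16, 15.89) = -7.7410° be the start→goal bearing.
Normalize: d = |goal − start| / ρ = 16.036137/6.62 = 2.422377, α = (θ_start − ψ) mod 360° = 109.6410° = 1.913597 rad, β = (θ_goal − ψ) mod 360° = 32.5410° = 0.567948 rad.
Common terms: sin α = 0.941817, cos α = -0.336126, sin β = 0.537903, cos β = 0.843006, cos(α−β) = 0.223250, d² = 5.867911. Work in radians in the unit-radius frame; every candidate has L = ρ·(t + p + q).
LSL: p² = 2 + d² − 2cos(α−β) + 2d(sin α − sin β) = 9.378273; p = √p² = 3.062397; φ = atan2(cos β − cos α, d + sin α − sin β) = 0.395247 rad; t = (φ − α) mod 2π = 4.764835 rad, q = (β − φ) mod 2π = 0.172701 rad → L = 6.62·(4.764835 + 3.062397 + 0.172701) = 6.62·7.999933 = 52.959557 m
RSR: p² = 2 + d² − 2cos(α−β) + 2d(sin β − sin α) = 5.464549; p = √p² = 2.337637; φ = atan2(cos α − cos β, d − sin α + sin β) = -0.528701 rad; t = (α − φ) mod 2π = 2.442298 rad, q = (φ − β) mod 2π = 5.186536 rad → L = 6.62·(2.442298 + 2.337637 + 5.186536) = 6.62·9.966472 = 65.978042 m
LSR: p² = d² − 2 + 2cos(α−β) + 2d(sin α + sin β) = 11.483294; p = √p² = 3.388701; φ = atan2(−cos α − cos β, d + sin α + sin β) − atan2(−2, p) = 0.404004 rad; t = (φ − α) mod 2π = 4.773592 rad, q = (φ − β) mod 2π = 6.119241 rad → L = 6.62·(4.773592 + 3.388701 + 6.119241) = 6.62·14.281534 = 94.543756 m
RSL: p² = d² − 2 + 2cos(α−β) − 2d(sin α + sin β) = -2.854470 < 0 → infeasible
RLR: c = (6 − d² + 2cos(α−β) + 2d(sin α − sin β))/8 = 0.316931; p = 2π − arccos c = 5.034881 rad; φ = atan2(cos α − cos β, d − sin α + sin β) = -0.528701 rad; t = (α − φ + p/2) mod 2π = 4.959739 rad, q = (α − β − t + p) mod 2π = 1.420792 rad → L = 6.62·(4.959739 + 5.034881 + 1.420792) = 6.62·11.415411 = 75.570024 m
LRL: c = (6 − d² + 2cos(α−β) − 2d(sin α − sin β))/8 = -0.172284; p = 2π − arccos c = 4.539241 rad; φ = atan2(cos β − cos α, d + sin α − sin β) = 0.395247 rad; t = (φ − α + p/2) mod 2π = 0.751270 rad, q = (β − α − t + p) mod 2π = 2.442322 rad → L = 6.62·(0.751270 + 4.539241 + 2.442322) = 6.62·7.732833 = 51.191354 m
Shortest: LRL with L = 51.191354 m ≈ 51.1914 m
Convert LRL to answer units (arcs ×180/π): t = 0.751270·180/π = 43.0446°, p = 4.539241·180/π = 260.0793°, q = 2.442322·180/π = 139.9347°, L = 51.1914 m.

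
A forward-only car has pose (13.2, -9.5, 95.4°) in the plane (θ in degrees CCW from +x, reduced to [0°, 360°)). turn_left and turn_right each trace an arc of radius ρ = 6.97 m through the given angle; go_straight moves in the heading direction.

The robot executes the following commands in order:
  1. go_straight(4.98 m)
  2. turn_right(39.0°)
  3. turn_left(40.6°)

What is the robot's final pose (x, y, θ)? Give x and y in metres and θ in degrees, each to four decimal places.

(14.9775, 4.6775, 97.0000°)

set_pose: (x, y, θ) = (13.2000, -9.5000, 95.4000°), ρ = 6.97
go_straight(4.98): x += 4.98·cos θ, y += 4.98·sin θ → (12.7313, -4.5421, 95.4000°)
turn_right(39.0°): centre at ρ to the right, rotate −39.0° → (13.8649, -0.0290, 56.4000°)
turn_left(40.6°): centre at ρ to the left, rotate +40.6° → (14.9775, 4.6775, 97.0000°)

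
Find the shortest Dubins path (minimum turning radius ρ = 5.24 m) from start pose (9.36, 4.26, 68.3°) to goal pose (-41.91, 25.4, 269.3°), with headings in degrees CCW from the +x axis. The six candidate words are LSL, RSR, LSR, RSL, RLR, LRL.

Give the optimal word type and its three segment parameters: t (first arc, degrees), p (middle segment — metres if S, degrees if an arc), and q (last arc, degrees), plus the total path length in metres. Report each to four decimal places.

LSL: t = 86.7635°, p = 45.3935 m, q = 114.2365°, L = 63.7760 m

Let ψ = atan2(Δy, Δx) = atan2(21.14, -51.27) = 157.5923° be the start→goal bearing.
Normalize: d = |goal − start| / ρ = 55.457303/5.24 = 10.583455, α = (θ_start − ψ) mod 360° = 270.7077° = 4.724740 rad, β = (θ_goal − ψ) mod 360° = 111.7077° = 1.949667 rad.
Common terms: sin α = -0.999924, cos α = 0.012351, sin β = 0.929083, cos β = -0.369871, cos(α−β) = -0.933580, d² = 112.009516. Work in radians in the unit-radius frame; every candidate has L = ρ·(t + p + q).
LSL: p² = 2 + d² − 2cos(α−β) + 2d(sin α − sin β) = 75.045565; p = √p² = 8.662884; φ = atan2(cos β − cos α, d + sin α − sin β) = -0.044136 rad; t = (φ − α) mod 2π = 1.514309 rad, q = (β − φ) mod 2π = 1.993803 rad → L = 5.24·(1.514309 + 8.662884 + 1.993803) = 5.24·12.170996 = 63.776020 m
RSR: p² = 2 + d² − 2cos(α−β) + 2d(sin β − sin α) = 156.707790; p = √p² = 12.518298; φ = atan2(cos α − cos β, d − sin α + sin β) = 0.030538 rad; t = (α − φ) mod 2π = 4.694202 rad, q = (φ − β) mod 2π = 4.364056 rad → L = 5.24·(4.694202 + 12.518298 + 4.364056) = 5.24·21.576557 = 113.061159 m
LSR: p² = d² − 2 + 2cos(α−β) + 2d(sin α + sin β) = 106.642878; p = √p² = 10.326804; φ = atan2(−cos α − cos β, d + sin α + sin β) − atan2(−2, p) = 0.225298 rad; t = (φ − α) mod 2π = 1.783743 rad, q = (φ − β) mod 2π = 4.558817 rad → L = 5.24·(1.783743 + 10.326804 + 4.558817) = 5.24·16.669364 = 87.347465 m
RSL: p² = d² − 2 + 2cos(α−β) − 2d(sin α + sin β) = 109.641834; p = √p² = 10.471000; φ = atan2(cos α + cos β, d − sin α − sin β) − atan2(2, p) = -0.222274 rad; t = (α − φ) mod 2π = 4.947015 rad, q = (β − φ) mod 2π = 2.171941 rad → L = 5.24·(4.947015 + 10.471000 + 2.171941) = 5.24·17.589955 = 92.171365 m
RLR: c = (6 − d² + 2cos(α−β) + 2d(sin α − sin β))/8 = -18.588474, |c| > 1 → infeasible
LRL: c = (6 − d² + 2cos(α−β) − 2d(sin α − sin β))/8 = -8.380696, |c| > 1 → infeasible
Shortest: LSL with L = 63.776020 m ≈ 63.7760 m
Convert LSL to answer units (arcs ×180/π): t = 1.514309·180/π = 86.7635°, p = ρ·p = 5.24·8.662884 = 45.3935 m, q = 1.993803·180/π = 114.2365°, L = 63.7760 m.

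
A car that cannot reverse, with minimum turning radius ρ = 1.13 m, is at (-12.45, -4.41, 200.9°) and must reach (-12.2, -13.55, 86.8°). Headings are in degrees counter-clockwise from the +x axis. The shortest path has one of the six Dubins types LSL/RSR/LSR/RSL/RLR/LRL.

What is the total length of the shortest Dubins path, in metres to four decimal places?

12.9727 m

Let ψ = atan2(Δy, Δx) = atan2(-9.14, 0.25) = -88.4332° be the start→goal bearing.
Normalize: d = |goal − start| / ρ = 9.143418/1.13 = 8.091521, α = (θ_start − ψ) mod 360° = 289.3332° = 5.049817 rad, β = (θ_goal − ψ) mod 360° = 175.2332° = 3.058397 rad.
Common terms: sin α = -0.943609, cos α = 0.331062, sin β = 0.083100, cos β = -0.996541, cos(α−β) = -0.408330, d² = 65.472707. Work in radians in the unit-radius frame; every candidate has L = ρ·(t + p + q).
LSL: p² = 2 + d² − 2cos(α−β) + 2d(sin α − sin β) = 51.674090; p = √p² = 7.188469; φ = atan2(cos β − cos α, d + sin α − sin β) = -0.185751 rad; t = (φ − α) mod 2π = 1.047617 rad, q = (β − φ) mod 2π = 3.244148 rad → L = 1.13·(1.047617 + 7.188469 + 3.244148) = 1.13·11.480234 = 12.972664 m
RSR: p² = 2 + d² − 2cos(α−β) + 2d(sin β − sin α) = 84.904646; p = √p² = 9.214372; φ = atan2(cos α − cos β, d − sin α + sin β) = 0.144583 rad; t = (α − φ) mod 2π = 4.905235 rad, q = (φ − β) mod 2π = 3.369371 rad → L = 1.13·(4.905235 + 9.214372 + 3.369371) = 1.13·17.488978 = 19.762545 m
LSR: p² = d² − 2 + 2cos(α−β) + 2d(sin α + sin β) = 48.730392; p = √p² = 6.980716; φ = atan2(−cos α − cos β, d + sin α + sin β) − atan2(−2, p) = 0.370802 rad; t = (φ − α) mod 2π = 1.604170 rad, q = (φ − β) mod 2π = 3.595591 rad → L = 1.13·(1.604170 + 6.980716 + 3.595591) = 1.13·12.180476 = 13.763938 m
RSL: p² = d² − 2 + 2cos(α−β) − 2d(sin α + sin β) = 76.581701; p = √p² = 8.751097; φ = atan2(cos α + cos β, d − sin α − sin β) − atan2(2, p) = -0.298886 rad; t = (α − φ) mod 2π = 5.348703 rad, q = (β − φ) mod 2π = 3.357282 rad → L = 1.13·(5.348703 + 8.751097 + 3.357282) = 1.13·17.457083 = 19.726504 m
RLR: c = (6 − d² + 2cos(α−β) + 2d(sin α − sin β))/8 = -9.613081, |c| > 1 → infeasible
LRL: c = (6 − d² + 2cos(α−β) − 2d(sin α − sin β))/8 = -5.459261, |c| > 1 → infeasible
Shortest: LSL with L = 12.972664 m ≈ 12.9727 m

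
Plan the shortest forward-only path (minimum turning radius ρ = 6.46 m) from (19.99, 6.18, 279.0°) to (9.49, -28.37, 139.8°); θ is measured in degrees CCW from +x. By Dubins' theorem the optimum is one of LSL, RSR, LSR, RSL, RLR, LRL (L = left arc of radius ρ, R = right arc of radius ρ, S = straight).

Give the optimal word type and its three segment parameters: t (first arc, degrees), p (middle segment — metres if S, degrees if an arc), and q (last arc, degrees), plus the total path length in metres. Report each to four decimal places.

Let ψ = atan2(Δy, Δx) = atan2(-34.55, -10.50) = -106.9044° be the start→goal bearing.
Normalize: d = |goal − start| / ρ = 36.110282/6.46 = 5.589827, α = (θ_start − ψ) mod 360° = 25.9044° = 0.452117 rad, β = (θ_goal − ψ) mod 360° = 246.7044° = 4.305804 rad.
Common terms: sin α = 0.436871, cos α = 0.899524, sin β = -0.918477, cos β = -0.395475, cos(α−β) = -0.756995, d² = 31.246166. Work in radians in the unit-radius frame; every candidate has L = ρ·(t + p + q).
LSL: p² = 2 + d² − 2cos(α−β) + 2d(sin α − sin β) = 49.912477; p = √p² = 7.064876; φ = atan2(cos β − cos α, d + sin α − sin β) = -0.184343 rad; t = (φ − α) mod 2π = 5.646725 rad, q = (β − φ) mod 2π = 4.490148 rad → L = 6.46·(5.646725 + 7.064876 + 4.490148) = 6.46·17.201749 = 111.123296 m
RSR: p² = 2 + d² − 2cos(α−β) + 2d(sin β − sin α) = 19.607835; p = √p² = 4.428074; φ = atan2(cos α − cos β, d − sin α + sin β) = 0.296790 rad; t = (α − φ) mod 2π = 0.155327 rad, q = (φ − β) mod 2π = 2.274171 rad → L = 6.46·(0.155327 + 4.428074 + 2.274171) = 6.46·6.857572 = 44.299914 m
LSR: p² = d² − 2 + 2cos(α−β) + 2d(sin α + sin β) = 22.347990; p = √p² = 4.727366; φ = atan2(−cos α − cos β, d + sin α + sin β) − atan2(−2, p) = 0.301878 rad; t = (φ − α) mod 2π = 6.132946 rad, q = (φ − β) mod 2π = 2.279259 rad → L = 6.46·(6.132946 + 4.727366 + 2.279259) = 6.46·13.139571 = 84.881627 m
RSL: p² = d² − 2 + 2cos(α−β) − 2d(sin α + sin β) = 33.116362; p = √p² = 5.754682; φ = atan2(cos α + cos β, d − sin α − sin β) − atan2(2, p) = -0.251654 rad; t = (α − φ) mod 2π = 0.703772 rad, q = (β − φ) mod 2π = 4.557459 rad → L = 6.46·(0.703772 + 5.754682 + 4.557459) = 6.46·11.015912 = 71.162794 m
RLR: c = (6 − d² + 2cos(α−β) + 2d(sin α − sin β))/8 = -1.450979, |c| > 1 → infeasible
LRL: c = (6 − d² + 2cos(α−β) − 2d(sin α − sin β))/8 = -5.239060, |c| > 1 → infeasible
Shortest: RSR with L = 44.299914 m ≈ 44.2999 m
Convert RSR to answer units (arcs ×180/π): t = 0.155327·180/π = 8.8996°, p = ρ·p = 6.46·4.428074 = 28.6054 m, q = 2.274171·180/π = 130.3004°, L = 44.2999 m.

RSR: t = 8.8996°, p = 28.6054 m, q = 130.3004°, L = 44.2999 m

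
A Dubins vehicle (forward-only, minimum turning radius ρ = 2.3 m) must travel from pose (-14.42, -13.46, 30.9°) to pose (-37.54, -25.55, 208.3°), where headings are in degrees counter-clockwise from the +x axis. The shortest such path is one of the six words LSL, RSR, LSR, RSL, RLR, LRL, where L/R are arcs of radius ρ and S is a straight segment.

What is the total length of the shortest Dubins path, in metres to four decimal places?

33.4591 m

Let ψ = atan2(Δy, Δx) = atan2(-12.09, -23.12) = -152.3939° be the start→goal bearing.
Normalize: d = |goal − start| / ρ = 26.090276/2.3 = 11.343598, α = (θ_start − ψ) mod 360° = 183.2939° = 3.199081 rad, β = (θ_goal − ψ) mod 360° = 0.6939° = 0.012110 rad.
Common terms: sin α = -0.057457, cos α = -0.998348, sin β = 0.012110, cos β = 0.999927, cos(α−β) = -0.998971, d² = 128.677221. Work in radians in the unit-radius frame; every candidate has L = ρ·(t + p + q).
LSL: p² = 2 + d² − 2cos(α−β) + 2d(sin α − sin β) = 131.096886; p = √p² = 11.449755; φ = atan2(cos β − cos α, d + sin α − sin β) = 0.175424 rad; t = (φ − α) mod 2π = 3.259528 rad, q = (β − φ) mod 2π = 6.119872 rad → L = 2.3·(3.259528 + 11.449755 + 6.119872) = 2.3·20.829154 = 47.907055 m
RSR: p² = 2 + d² − 2cos(α−β) + 2d(sin β − sin α) = 134.253438; p = √p² = 11.586779; φ = atan2(cos α − cos β, d − sin α + sin β) = -0.173328 rad; t = (α − φ) mod 2π = 3.372410 rad, q = (φ − β) mod 2π = 6.097747 rad → L = 2.3·(3.372410 + 11.586779 + 6.097747) = 2.3·21.056935 = 48.430951 m
LSR: p² = d² − 2 + 2cos(α−β) + 2d(sin α + sin β) = 123.650479; p = √p² = 11.119824; φ = atan2(−cos α − cos β, d + sin α + sin β) − atan2(−2, p) = 0.177817 rad; t = (φ − α) mod 2π = 3.261921 rad, q = (φ − β) mod 2π = 0.165706 rad → L = 2.3·(3.261921 + 11.119824 + 0.165706) = 2.3·14.547451 = 33.459137 m
RSL: p² = d² − 2 + 2cos(α−β) − 2d(sin α + sin β) = 125.708081; p = √p² = 11.211962; φ = atan2(cos α + cos β, d − sin α − sin β) − atan2(2, p) = -0.176386 rad; t = (α − φ) mod 2π = 3.375467 rad, q = (β − φ) mod 2π = 0.188496 rad → L = 2.3·(3.375467 + 11.211962 + 0.188496) = 2.3·14.775924 = 33.984626 m
RLR: c = (6 − d² + 2cos(α−β) + 2d(sin α − sin β))/8 = -15.781680, |c| > 1 → infeasible
LRL: c = (6 − d² + 2cos(α−β) − 2d(sin α − sin β))/8 = -15.387111, |c| > 1 → infeasible
Shortest: LSR with L = 33.459137 m ≈ 33.4591 m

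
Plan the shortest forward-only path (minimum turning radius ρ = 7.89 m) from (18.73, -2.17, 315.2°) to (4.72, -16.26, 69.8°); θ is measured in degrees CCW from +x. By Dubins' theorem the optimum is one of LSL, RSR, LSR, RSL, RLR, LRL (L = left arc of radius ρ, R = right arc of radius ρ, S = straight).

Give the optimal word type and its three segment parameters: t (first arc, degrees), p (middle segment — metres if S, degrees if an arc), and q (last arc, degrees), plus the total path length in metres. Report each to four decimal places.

Let ψ = atan2(Δy, Δx) = atan2(-14.09, -14.01) = -134.8369° be the start→goal bearing.
Normalize: d = |goal − start| / ρ = 19.869781/7.89 = 2.518350, α = (θ_start − ψ) mod 360° = 90.0369° = 1.571440 rad, β = (θ_goal − ψ) mod 360° = 204.6369° = 3.571587 rad.
Common terms: sin α = 1.000000, cos α = -0.000644, sin β = -0.416866, cos β = -0.908968, cos(α−β) = -0.416281, d² = 6.342086. Work in radians in the unit-radius frame; every candidate has L = ρ·(t + p + q).
LSL: p² = 2 + d² − 2cos(α−β) + 2d(sin α − sin β) = 16.310976; p = √p² = 4.038685; φ = atan2(cos β − cos α, d + sin α − sin β) = -0.226847 rad; t = (φ − α) mod 2π = 4.484899 rad, q = (β − φ) mod 2π = 3.798434 rad → L = 7.89·(4.484899 + 4.038685 + 3.798434) = 7.89·12.322018 = 97.220718 m
RSR: p² = 2 + d² − 2cos(α−β) + 2d(sin β − sin α) = 2.038320; p = √p² = 1.427698; φ = atan2(cos α − cos β, d − sin α + sin β) = 0.689584 rad; t = (α − φ) mod 2π = 0.881856 rad, q = (φ − β) mod 2π = 3.401182 rad → L = 7.89·(0.881856 + 1.427698 + 3.401182) = 7.89·5.710736 = 45.057704 m
LSR: p² = d² − 2 + 2cos(α−β) + 2d(sin α + sin β) = 6.446595; p = √p² = 2.539015; φ = atan2(−cos α − cos β, d + sin α + sin β) − atan2(−2, p) = 0.952483 rad; t = (φ − α) mod 2π = 5.664228 rad, q = (φ − β) mod 2π = 3.664081 rad → L = 7.89·(5.664228 + 2.539015 + 3.664081) = 7.89·11.867324 = 93.633186 m
RSL: p² = d² − 2 + 2cos(α−β) − 2d(sin α + sin β) = 0.572455; p = √p² = 0.756607; φ = atan2(cos α + cos β, d − sin α − sin β) − atan2(2, p) = -1.648519 rad; t = (α − φ) mod 2π = 3.219959 rad, q = (β − φ) mod 2π = 5.220106 rad → L = 7.89·(3.219959 + 0.756607 + 5.220106) = 7.89·9.196672 = 72.561744 m
RLR: c = (6 − d² + 2cos(α−β) + 2d(sin α − sin β))/8 = 0.745210; p = 2π − arccos c = 5.553239 rad; φ = atan2(cos α − cos β, d − sin α + sin β) = 0.689584 rad; t = (α − φ + p/2) mod 2π = 3.658475 rad, q = (α − β − t + p) mod 2π = 6.177801 rad → L = 7.89·(3.658475 + 5.553239 + 6.177801) = 7.89·15.389515 = 121.423275 m
LRL: c = (6 − d² + 2cos(α−β) − 2d(sin α − sin β))/8 = -1.038872, |c| > 1 → infeasible
Shortest: RSR with L = 45.057704 m ≈ 45.0577 m
Convert RSR to answer units (arcs ×180/π): t = 0.881856·180/π = 50.5266°, p = ρ·p = 7.89·1.427698 = 11.2645 m, q = 3.401182·180/π = 194.8734°, L = 45.0577 m.

RSR: t = 50.5266°, p = 11.2645 m, q = 194.8734°, L = 45.0577 m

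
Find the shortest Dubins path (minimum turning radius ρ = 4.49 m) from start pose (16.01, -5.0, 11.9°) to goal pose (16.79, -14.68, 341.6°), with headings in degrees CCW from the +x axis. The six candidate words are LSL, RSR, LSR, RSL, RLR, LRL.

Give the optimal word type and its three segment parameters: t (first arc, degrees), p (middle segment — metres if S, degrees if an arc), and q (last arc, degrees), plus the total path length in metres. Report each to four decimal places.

LSL: t = 275.7543°, p = 10.2981 m, q = 53.9457°, L = 36.1351 m

Let ψ = atan2(Δy, Δx) = atan2(-9.68, 0.78) = -85.3931° be the start→goal bearing.
Normalize: d = |goal − start| / ρ = 9.711375/4.49 = 2.162890, α = (θ_start − ψ) mod 360° = 97.2931° = 1.698086 rad, β = (θ_goal − ψ) mod 360° = 66.9931° = 1.169251 rad.
Common terms: sin α = 0.991910, cos α = -0.126946, sin β = 0.920458, cos β = 0.390841, cos(α−β) = 0.863396, d² = 4.678092. Work in radians in the unit-radius frame; every candidate has L = ρ·(t + p + q).
LSL: p² = 2 + d² − 2cos(α−β) + 2d(sin α − sin β) = 5.260384; p = √p² = 2.293553; φ = atan2(cos β − cos α, d + sin α − sin β) = 0.227721 rad; t = (φ − α) mod 2π = 4.812820 rad, q = (β − φ) mod 2π = 0.941530 rad → L = 4.49·(4.812820 + 2.293553 + 0.941530) = 4.49·8.047903 = 36.135086 m
RSR: p² = 2 + d² − 2cos(α−β) + 2d(sin β − sin α) = 4.642217; p = √p² = 2.154581; φ = atan2(cos α − cos β, d − sin α + sin β) = -0.242695 rad; t = (α − φ) mod 2π = 1.940780 rad, q = (φ − β) mod 2π = 4.871240 rad → L = 4.49·(1.940780 + 2.154581 + 4.871240) = 4.49·8.966601 = 40.260037 m
LSR: p² = d² − 2 + 2cos(α−β) + 2d(sin α + sin β) = 12.677364; p = √p² = 3.560529; φ = atan2(−cos α − cos β, d + sin α + sin β) − atan2(−2, p) = 0.447127 rad; t = (φ − α) mod 2π = 5.032227 rad, q = (φ − β) mod 2π = 5.561062 rad → L = 4.49·(5.032227 + 3.560529 + 5.561062) = 4.49·14.153817 = 63.550638 m
RSL: p² = d² − 2 + 2cos(α−β) − 2d(sin α + sin β) = -3.867598 < 0 → infeasible
RLR: c = (6 − d² + 2cos(α−β) + 2d(sin α − sin β))/8 = 0.419723; p = 2π − arccos c = 5.145529 rad; φ = atan2(cos α − cos β, d − sin α + sin β) = -0.242695 rad; t = (α − φ + p/2) mod 2π = 4.513545 rad, q = (α − β − t + p) mod 2π = 1.160819 rad → L = 4.49·(4.513545 + 5.145529 + 1.160819) = 4.49·10.819893 = 48.581318 m
LRL: c = (6 − d² + 2cos(α−β) − 2d(sin α − sin β))/8 = 0.342452; p = 2π − arccos c = 5.061914 rad; φ = atan2(cos β − cos α, d + sin α − sin β) = 0.227721 rad; t = (φ − α + p/2) mod 2π = 1.060592 rad, q = (β − α − t + p) mod 2π = 3.472487 rad → L = 4.49·(1.060592 + 5.061914 + 3.472487) = 4.49·9.594994 = 43.081523 m
Shortest: LSL with L = 36.135086 m ≈ 36.1351 m
Convert LSL to answer units (arcs ×180/π): t = 4.812820·180/π = 275.7543°, p = ρ·p = 4.49·2.293553 = 10.2981 m, q = 0.941530·180/π = 53.9457°, L = 36.1351 m.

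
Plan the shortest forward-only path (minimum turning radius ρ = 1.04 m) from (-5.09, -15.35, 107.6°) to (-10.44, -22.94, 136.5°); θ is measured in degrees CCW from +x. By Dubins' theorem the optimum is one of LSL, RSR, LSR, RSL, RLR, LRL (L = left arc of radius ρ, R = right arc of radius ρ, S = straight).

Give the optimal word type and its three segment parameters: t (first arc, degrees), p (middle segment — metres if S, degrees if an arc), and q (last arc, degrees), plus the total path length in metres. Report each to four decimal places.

Let ψ = atan2(Δy, Δx) = atan2(-7.59, -5.35) = -125.1790° be the start→goal bearing.
Normalize: d = |goal − start| / ρ = 9.286043/1.04 = 8.928888, α = (θ_start − ψ) mod 360° = 232.7790° = 4.062761 rad, β = (θ_goal − ψ) mod 360° = 261.6790° = 4.567161 rad.
Common terms: sin α = -0.796309, cos α = -0.604890, sin β = -0.989473, cos β = -0.144718, cos(α−β) = 0.875465, d² = 79.725037. Work in radians in the unit-radius frame; every candidate has L = ρ·(t + p + q).
LSL: p² = 2 + d² − 2cos(α−β) + 2d(sin α − sin β) = 83.423590; p = √p² = 9.133652; φ = atan2(cos β − cos α, d + sin α − sin β) = 0.050403 rad; t = (φ − α) mod 2π = 2.270828 rad, q = (β − φ) mod 2π = 4.516758 rad → L = 1.04·(2.270828 + 9.133652 + 4.516758) = 1.04·15.921237 = 16.558086 m
RSR: p² = 2 + d² − 2cos(α−β) + 2d(sin β − sin α) = 76.524625; p = √p² = 8.747835; φ = atan2(cos α − cos β, d − sin α + sin β) = -0.052628 rad; t = (α − φ) mod 2π = 4.115389 rad, q = (φ − β) mod 2π = 1.663396 rad → L = 1.04·(4.115389 + 8.747835 + 1.663396) = 1.04·14.526621 = 15.107685 m
LSR: p² = d² − 2 + 2cos(α−β) + 2d(sin α + sin β) = 47.585878; p = √p² = 6.898252; φ = atan2(−cos α − cos β, d + sin α + sin β) − atan2(−2, p) = 0.386750 rad; t = (φ − α) mod 2π = 2.607175 rad, q = (φ − β) mod 2π = 2.102775 rad → L = 1.04·(2.607175 + 6.898252 + 2.102775) = 1.04·11.608201 = 12.072529 m
RSL: p² = d² − 2 + 2cos(α−β) − 2d(sin α + sin β) = 111.366054; p = √p² = 10.553012; φ = atan2(cos α + cos β, d − sin α − sin β) − atan2(2, p) = -0.257145 rad; t = (α − φ) mod 2π = 4.319906 rad, q = (β − φ) mod 2π = 4.824306 rad → L = 1.04·(4.319906 + 10.553012 + 4.824306) = 1.04·19.697224 = 20.485113 m
RLR: c = (6 − d² + 2cos(α−β) + 2d(sin α − sin β))/8 = -8.565578, |c| > 1 → infeasible
LRL: c = (6 − d² + 2cos(α−β) − 2d(sin α − sin β))/8 = -9.427949, |c| > 1 → infeasible
Shortest: LSR with L = 12.072529 m ≈ 12.0725 m
Convert LSR to answer units (arcs ×180/π): t = 2.607175·180/π = 149.3801°, p = ρ·p = 1.04·6.898252 = 7.1742 m, q = 2.102775·180/π = 120.4801°, L = 12.0725 m.

LSR: t = 149.3801°, p = 7.1742 m, q = 120.4801°, L = 12.0725 m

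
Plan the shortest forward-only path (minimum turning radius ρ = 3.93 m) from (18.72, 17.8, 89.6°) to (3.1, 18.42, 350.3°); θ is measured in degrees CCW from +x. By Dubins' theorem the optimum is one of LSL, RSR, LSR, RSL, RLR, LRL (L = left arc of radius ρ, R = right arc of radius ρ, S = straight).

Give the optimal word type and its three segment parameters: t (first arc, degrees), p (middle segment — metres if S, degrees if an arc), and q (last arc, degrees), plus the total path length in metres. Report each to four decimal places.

LSL: t = 68.3518°, p = 11.8981 m, q = 192.3482°, L = 29.7798 m

Let ψ = atan2(Δy, Δx) = atan2(0.62, -15.62) = 177.7270° be the start→goal bearing.
Normalize: d = |goal − start| / ρ = 15.632300/3.93 = 3.977684, α = (θ_start − ψ) mod 360° = 271.8730° = 4.745080 rad, β = (θ_goal − ψ) mod 360° = 172.5730° = 3.011968 rad.
Common terms: sin α = -0.999466, cos α = 0.032685, sin β = 0.129262, cos β = -0.991610, cos(α−β) = -0.161604, d² = 15.821974. Work in radians in the unit-radius frame; every candidate has L = ρ·(t + p + q).
LSL: p² = 2 + d² − 2cos(α−β) + 2d(sin α − sin β) = 9.165733; p = √p² = 3.027496; φ = atan2(cos β − cos α, d + sin α − sin β) = -0.345143 rad; t = (φ − α) mod 2π = 1.192963 rad, q = (β − φ) mod 2π = 3.357110 rad → L = 3.93·(1.192963 + 3.027496 + 3.357110) = 3.93·7.577570 = 29.779848 m
RSR: p² = 2 + d² − 2cos(α−β) + 2d(sin β − sin α) = 27.124629; p = √p² = 5.208131; φ = atan2(cos α − cos β, d − sin α + sin β) = 0.197963 rad; t = (α − φ) mod 2π = 4.547117 rad, q = (φ − β) mod 2π = 3.469180 rad → L = 3.93·(4.547117 + 5.208131 + 3.469180) = 3.93·13.224428 = 51.972003 m
LSR: p² = d² − 2 + 2cos(α−β) + 2d(sin α + sin β) = 6.575977; p = √p² = 2.564367; φ = atan2(−cos α − cos β, d + sin α + sin β) − atan2(−2, p) = 0.961692 rad; t = (φ − α) mod 2π = 2.499797 rad, q = (φ − β) mod 2π = 4.232909 rad → L = 3.93·(2.499797 + 2.564367 + 4.232909) = 3.93·9.297074 = 36.537499 m
RSL: p² = d² − 2 + 2cos(α−β) − 2d(sin α + sin β) = 20.421555; p = √p² = 4.519021; φ = atan2(cos α + cos β, d − sin α − sin β) − atan2(2, p) = -0.611943 rad; t = (α − φ) mod 2π = 5.357023 rad, q = (β − φ) mod 2π = 3.623911 rad → L = 3.93·(5.357023 + 4.519021 + 3.623911) = 3.93·13.499955 = 53.054822 m
RLR: c = (6 − d² + 2cos(α−β) + 2d(sin α − sin β))/8 = -2.390579, |c| > 1 → infeasible
LRL: c = (6 − d² + 2cos(α−β) − 2d(sin α − sin β))/8 = -0.145717; p = 2π − arccos c = 4.566152 rad; φ = atan2(cos β − cos α, d + sin α − sin β) = -0.345143 rad; t = (φ − α + p/2) mod 2π = 3.476039 rad, q = (β − α − t + p) mod 2π = 5.640186 rad → L = 3.93·(3.476039 + 4.566152 + 5.640186) = 3.93·13.682377 = 53.771741 m
Shortest: LSL with L = 29.779848 m ≈ 29.7798 m
Convert LSL to answer units (arcs ×180/π): t = 1.192963·180/π = 68.3518°, p = ρ·p = 3.93·3.027496 = 11.8981 m, q = 3.357110·180/π = 192.3482°, L = 29.7798 m.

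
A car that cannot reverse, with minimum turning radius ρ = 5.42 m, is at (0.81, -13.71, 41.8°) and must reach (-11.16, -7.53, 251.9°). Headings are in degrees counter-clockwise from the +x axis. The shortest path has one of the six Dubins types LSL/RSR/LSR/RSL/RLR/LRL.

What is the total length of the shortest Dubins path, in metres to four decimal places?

23.1126 m

Let ψ = atan2(Δy, Δx) = atan2(6.18, -11.97) = 152.6931° be the start→goal bearing.
Normalize: d = |goal − start| / ρ = 13.471203/5.42 = 2.485462, α = (θ_start − ψ) mod 360° = 249.1069° = 4.347735 rad, β = (θ_goal − ψ) mod 360° = 99.2069° = 1.731487 rad.
Common terms: sin α = -0.934247, cos α = -0.356626, sin β = 0.987117, cos β = -0.160000, cos(α−β) = -0.865151, d² = 6.177520. Work in radians in the unit-radius frame; every candidate has L = ρ·(t + p + q).
LSL: p² = 2 + d² − 2cos(α−β) + 2d(sin α − sin β) = 0.356868; p = √p² = 0.597384; φ = atan2(cos β − cos α, d + sin α − sin β) = 0.335398 rad; t = (φ − α) mod 2π = 2.270848 rad, q = (β − φ) mod 2π = 1.396089 rad → L = 5.42·(2.270848 + 0.597384 + 1.396089) = 5.42·4.264321 = 23.112618 m
RSR: p² = 2 + d² − 2cos(α−β) + 2d(sin β − sin α) = 19.458778; p = √p² = 4.411211; φ = atan2(cos α − cos β, d − sin α + sin β) = -0.044589 rad; t = (α − φ) mod 2π = 4.392324 rad, q = (φ − β) mod 2π = 4.507110 rad → L = 5.42·(4.392324 + 4.411211 + 4.507110) = 5.42·13.310644 = 72.143693 m
LSR: p² = d² − 2 + 2cos(α−β) + 2d(sin α + sin β) = 2.710028; p = √p² = 1.646216; φ = atan2(−cos α − cos β, d + sin α + sin β) − atan2(−2, p) = 1.082910 rad; t = (φ − α) mod 2π = 3.018360 rad, q = (φ − β) mod 2π = 5.634609 rad → L = 5.42·(3.018360 + 1.646216 + 5.634609) = 5.42·10.299185 = 55.821582 m
RSL: p² = d² − 2 + 2cos(α−β) − 2d(sin α + sin β) = 2.184406; p = √p² = 1.477974; φ = atan2(cos α + cos β, d − sin α − sin β) − atan2(2, p) = -1.143648 rad; t = (α − φ) mod 2π = 5.491384 rad, q = (β − φ) mod 2π = 2.875135 rad → L = 5.42·(5.491384 + 1.477974 + 2.875135) = 5.42·9.844492 = 53.357149 m
RLR: c = (6 − d² + 2cos(α−β) + 2d(sin α − sin β))/8 = -1.432347, |c| > 1 → infeasible
LRL: c = (6 − d² + 2cos(α−β) − 2d(sin α − sin β))/8 = 0.955392; p = 2π − arccos c = 5.983372 rad; φ = atan2(cos β − cos α, d + sin α − sin β) = 0.335398 rad; t = (φ − α + p/2) mod 2π = 5.262534 rad, q = (β − α − t + p) mod 2π = 4.387775 rad → L = 5.42·(5.262534 + 5.983372 + 4.387775) = 5.42·15.633680 = 84.734547 m
Shortest: LSL with L = 23.112618 m ≈ 23.1126 m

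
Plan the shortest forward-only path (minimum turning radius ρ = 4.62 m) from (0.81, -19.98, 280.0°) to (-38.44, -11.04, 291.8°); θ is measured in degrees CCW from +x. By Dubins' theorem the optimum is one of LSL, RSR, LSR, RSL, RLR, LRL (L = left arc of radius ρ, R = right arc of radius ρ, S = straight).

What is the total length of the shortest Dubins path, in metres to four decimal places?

54.2279 m

Let ψ = atan2(Δy, Δx) = atan2(8.94, -39.25) = 167.1686° be the start→goal bearing.
Normalize: d = |goal − start| / ρ = 40.255262/4.62 = 8.713260, α = (θ_start − ψ) mod 360° = 112.8314° = 1.969279 rad, β = (θ_goal − ψ) mod 360° = 124.6314° = 2.175228 rad.
Common terms: sin α = 0.921651, cos α = -0.388021, sin β = 0.822825, cos β = -0.568295, cos(α−β) = 0.978867, d² = 75.920902. Work in radians in the unit-radius frame; every candidate has L = ρ·(t + p + q).
LSL: p² = 2 + d² − 2cos(α−β) + 2d(sin α − sin β) = 77.685353; p = √p² = 8.813929; φ = atan2(cos β − cos α, d + sin α − sin β) = -0.020455 rad; t = (φ − α) mod 2π = 4.293451 rad, q = (β − φ) mod 2π = 2.195683 rad → L = 4.62·(4.293451 + 8.813929 + 2.195683) = 4.62·15.303064 = 70.700154 m
RSR: p² = 2 + d² − 2cos(α−β) + 2d(sin β − sin α) = 74.240981; p = √p² = 8.616321; φ = atan2(cos α − cos β, d − sin α + sin β) = 0.020924 rad; t = (α − φ) mod 2π = 1.948355 rad, q = (φ − β) mod 2π = 4.128881 rad → L = 4.62·(1.948355 + 8.616321 + 4.128881) = 4.62·14.693557 = 67.884234 m
LSR: p² = d² − 2 + 2cos(α−β) + 2d(sin α + sin β) = 106.278780; p = √p² = 10.309160; φ = atan2(−cos α − cos β, d + sin α + sin β) − atan2(−2, p) = 0.282814 rad; t = (φ − α) mod 2π = 4.596720 rad, q = (φ − β) mod 2π = 4.390771 rad → L = 4.62·(4.596720 + 10.309160 + 4.390771) = 4.62·19.296651 = 89.150528 m
RSL: p² = d² − 2 + 2cos(α−β) − 2d(sin α + sin β) = 45.478494; p = √p² = 6.743774; φ = atan2(cos α + cos β, d − sin α − sin β) − atan2(2, p) = -0.424683 rad; t = (α − φ) mod 2π = 2.393963 rad, q = (β − φ) mod 2π = 2.599912 rad → L = 4.62·(2.393963 + 6.743774 + 2.599912) = 4.62·11.737649 = 54.227938 m
RLR: c = (6 − d² + 2cos(α−β) + 2d(sin α − sin β))/8 = -8.280123, |c| > 1 → infeasible
LRL: c = (6 − d² + 2cos(α−β) − 2d(sin α − sin β))/8 = -8.710669, |c| > 1 → infeasible
Shortest: RSL with L = 54.227938 m ≈ 54.2279 m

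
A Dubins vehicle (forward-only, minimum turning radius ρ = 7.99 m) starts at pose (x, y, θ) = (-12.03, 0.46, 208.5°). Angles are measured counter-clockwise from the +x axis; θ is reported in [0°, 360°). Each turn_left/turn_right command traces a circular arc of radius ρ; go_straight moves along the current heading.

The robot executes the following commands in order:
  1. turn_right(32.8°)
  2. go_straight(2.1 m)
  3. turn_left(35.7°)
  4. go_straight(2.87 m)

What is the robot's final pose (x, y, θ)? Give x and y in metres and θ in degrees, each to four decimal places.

(-25.7473, -2.9712, 211.4000°)

set_pose: (x, y, θ) = (-12.0300, 0.4600, 208.5000°), ρ = 7.99
turn_right(32.8°): centre at ρ to the right, rotate −32.8° → (-16.4416, -0.4858, 175.7000°)
go_straight(2.1): x += 2.1·cos θ, y += 2.1·sin θ → (-18.5357, -0.3283, 175.7000°)
turn_left(35.7°): centre at ρ to the left, rotate +35.7° → (-23.2976, -1.4759, 211.4000°)
go_straight(2.87): x += 2.87·cos θ, y += 2.87·sin θ → (-25.7473, -2.9712, 211.4000°)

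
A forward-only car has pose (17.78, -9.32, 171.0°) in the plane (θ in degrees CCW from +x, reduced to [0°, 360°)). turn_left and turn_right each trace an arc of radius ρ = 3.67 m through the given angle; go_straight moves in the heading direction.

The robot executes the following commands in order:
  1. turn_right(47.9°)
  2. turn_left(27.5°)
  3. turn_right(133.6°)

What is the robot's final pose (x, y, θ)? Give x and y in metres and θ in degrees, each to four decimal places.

(14.7355, 0.2008, 17.0000°)

set_pose: (x, y, θ) = (17.7800, -9.3200, 171.0000°), ρ = 3.67
turn_right(47.9°): centre at ρ to the right, rotate −47.9° → (15.2797, -7.6994, 123.1000°)
turn_left(27.5°): centre at ρ to the left, rotate +27.5° → (14.0069, -6.5062, 150.6000°)
turn_right(133.6°): centre at ρ to the right, rotate −133.6° → (14.7355, 0.2008, 17.0000°)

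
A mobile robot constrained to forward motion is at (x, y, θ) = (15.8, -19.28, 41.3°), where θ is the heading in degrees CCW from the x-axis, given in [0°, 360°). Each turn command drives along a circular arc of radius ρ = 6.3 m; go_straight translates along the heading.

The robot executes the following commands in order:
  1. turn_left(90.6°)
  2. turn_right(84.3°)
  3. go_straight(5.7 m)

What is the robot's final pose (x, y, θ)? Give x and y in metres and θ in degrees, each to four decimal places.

(20.2116, 2.3250, 47.6000°)

set_pose: (x, y, θ) = (15.8000, -19.2800, 41.3000°), ρ = 6.3
turn_left(90.6°): centre at ρ to the left, rotate +90.6° → (16.3312, -10.3397, 131.9000°)
turn_right(84.3°): centre at ρ to the right, rotate −84.3° → (16.3680, -1.8842, 47.6000°)
go_straight(5.7): x += 5.7·cos θ, y += 5.7·sin θ → (20.2116, 2.3250, 47.6000°)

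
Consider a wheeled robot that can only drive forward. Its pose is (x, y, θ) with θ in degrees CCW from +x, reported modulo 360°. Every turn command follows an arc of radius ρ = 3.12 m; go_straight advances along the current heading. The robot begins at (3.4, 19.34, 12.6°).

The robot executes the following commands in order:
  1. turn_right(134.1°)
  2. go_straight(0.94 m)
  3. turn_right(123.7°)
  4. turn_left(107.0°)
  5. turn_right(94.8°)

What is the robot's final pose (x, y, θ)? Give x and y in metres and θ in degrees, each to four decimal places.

set_pose: (x, y, θ) = (3.4000, 19.3400, 12.6000°), ρ = 3.12
turn_right(134.1°): centre at ρ to the right, rotate −134.1° → (6.7408, 14.6649, -121.5000° ≡ 238.5000°)
go_straight(0.94): x += 0.94·cos θ, y += 0.94·sin θ → (6.2497, 13.8635, 238.5000°)
turn_right(123.7°): centre at ρ to the right, rotate −123.7° → (0.7572, 14.1850, 114.8000°)
turn_left(107.0°): centre at ρ to the left, rotate +107.0° → (-4.1547, 15.2022, 221.8000°)
turn_right(94.8°): centre at ρ to the right, rotate −94.8° → (-8.7260, 15.6504, 127.0000°)

(-8.7260, 15.6504, 127.0000°)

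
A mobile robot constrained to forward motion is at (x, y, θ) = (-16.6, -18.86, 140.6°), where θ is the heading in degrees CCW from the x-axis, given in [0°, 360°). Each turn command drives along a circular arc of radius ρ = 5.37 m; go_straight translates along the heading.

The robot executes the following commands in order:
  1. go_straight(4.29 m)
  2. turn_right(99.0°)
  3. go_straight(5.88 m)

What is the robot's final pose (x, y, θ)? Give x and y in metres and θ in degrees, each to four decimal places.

(-15.6748, -4.0679, 41.6000°)

set_pose: (x, y, θ) = (-16.6000, -18.8600, 140.6000°), ρ = 5.37
go_straight(4.29): x += 4.29·cos θ, y += 4.29·sin θ → (-19.9150, -16.1370, 140.6000°)
turn_right(99.0°): centre at ρ to the right, rotate −99.0° → (-20.0718, -7.9718, 41.6000°)
go_straight(5.88): x += 5.88·cos θ, y += 5.88·sin θ → (-15.6748, -4.0679, 41.6000°)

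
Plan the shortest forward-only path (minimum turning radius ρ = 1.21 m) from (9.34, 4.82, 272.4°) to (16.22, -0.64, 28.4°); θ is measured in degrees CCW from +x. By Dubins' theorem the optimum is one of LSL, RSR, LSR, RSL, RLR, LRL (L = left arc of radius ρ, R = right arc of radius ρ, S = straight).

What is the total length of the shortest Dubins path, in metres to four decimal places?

Let ψ = atan2(Δy, Δx) = atan2(-5.46, 6.88) = -38.4357° be the start→goal bearing.
Normalize: d = |goal − start| / ρ = 8.783280/1.21 = 7.258909, α = (θ_start − ψ) mod 360° = 310.8357° = 5.425106 rad, β = (θ_goal − ψ) mod 360° = 66.8357° = 1.166503 rad.
Common terms: sin α = -0.756588, cos α = 0.653892, sin β = 0.919380, cos β = 0.393369, cos(α−β) = -0.438371, d² = 52.691756. Work in radians in the unit-radius frame; every candidate has L = ρ·(t + p + q).
LSL: p² = 2 + d² − 2cos(α−β) + 2d(sin α − sin β) = 31.237094; p = √p² = 5.589015; φ = atan2(cos β − cos α, d + sin α − sin β) = -0.046630 rad; t = (φ − α) mod 2π = 0.811449 rad, q = (β − φ) mod 2π = 1.213133 rad → L = 1.21·(0.811449 + 5.589015 + 1.213133) = 1.21·7.613597 = 9.212453 m
RSR: p² = 2 + d² − 2cos(α−β) + 2d(sin β − sin α) = 79.899903; p = √p² = 8.938675; φ = atan2(cos α − cos β, d − sin α + sin β) = 0.029150 rad; t = (α − φ) mod 2π = 5.395956 rad, q = (φ − β) mod 2π = 5.145832 rad → L = 1.21·(5.395956 + 8.938675 + 5.145832) = 1.21·19.480463 = 23.571361 m
LSR: p² = d² − 2 + 2cos(α−β) + 2d(sin α + sin β) = 52.178405; p = √p² = 7.223462; φ = atan2(−cos α − cos β, d + sin α + sin β) − atan2(−2, p) = 0.129927 rad; t = (φ − α) mod 2π = 0.988006 rad, q = (φ − β) mod 2π = 5.246609 rad → L = 1.21·(0.988006 + 7.223462 + 5.246609) = 1.21·13.458077 = 16.284273 m
RSL: p² = d² − 2 + 2cos(α−β) − 2d(sin α + sin β) = 47.451622; p = √p² = 6.888514; φ = atan2(cos α + cos β, d − sin α − sin β) − atan2(2, p) = -0.136045 rad; t = (α − φ) mod 2π = 5.561151 rad, q = (β − φ) mod 2π = 1.302548 rad → L = 1.21·(5.561151 + 6.888514 + 1.302548) = 1.21·13.752212 = 16.640177 m
RLR: c = (6 − d² + 2cos(α−β) + 2d(sin α − sin β))/8 = -8.987488, |c| > 1 → infeasible
LRL: c = (6 − d² + 2cos(α−β) − 2d(sin α − sin β))/8 = -2.904637, |c| > 1 → infeasible
Shortest: LSL with L = 9.212453 m ≈ 9.2125 m

9.2125 m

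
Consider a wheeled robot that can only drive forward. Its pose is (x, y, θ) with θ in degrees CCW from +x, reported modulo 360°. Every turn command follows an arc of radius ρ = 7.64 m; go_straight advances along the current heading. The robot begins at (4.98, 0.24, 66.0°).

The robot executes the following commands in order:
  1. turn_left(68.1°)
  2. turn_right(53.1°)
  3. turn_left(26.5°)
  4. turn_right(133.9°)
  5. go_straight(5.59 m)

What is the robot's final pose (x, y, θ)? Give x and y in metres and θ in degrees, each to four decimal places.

(16.8584, 25.3238, 333.6000°)

set_pose: (x, y, θ) = (4.9800, 0.2400, 66.0000°), ρ = 7.64
turn_left(68.1°): centre at ρ to the left, rotate +68.1° → (3.4870, 8.6642, 134.1000°)
turn_right(53.1°): centre at ρ to the right, rotate −53.1° → (1.4275, 15.1762, 81.0000°)
turn_left(26.5°): centre at ρ to the left, rotate +26.5° → (1.1680, 18.6687, 107.5000°)
turn_right(133.9°): centre at ρ to the right, rotate −133.9° → (11.8514, 27.8094, -26.4000° ≡ 333.6000°)
go_straight(5.59): x += 5.59·cos θ, y += 5.59·sin θ → (16.8584, 25.3238, 333.6000°)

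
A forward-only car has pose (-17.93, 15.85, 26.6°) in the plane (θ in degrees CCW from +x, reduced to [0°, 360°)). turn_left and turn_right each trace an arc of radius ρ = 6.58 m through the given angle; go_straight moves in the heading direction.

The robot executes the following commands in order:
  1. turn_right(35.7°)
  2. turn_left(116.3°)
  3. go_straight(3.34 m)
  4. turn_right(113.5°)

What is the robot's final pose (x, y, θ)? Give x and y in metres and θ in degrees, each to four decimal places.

set_pose: (x, y, θ) = (-17.9300, 15.8500, 26.6000°), ρ = 6.58
turn_right(35.7°): centre at ρ to the right, rotate −35.7° → (-13.9431, 16.4636, -9.1000° ≡ 350.9000°)
turn_left(116.3°): centre at ρ to the left, rotate +116.3° → (-6.6167, 24.9066, 467.2000° ≡ 107.2000°)
go_straight(3.34): x += 3.34·cos θ, y += 3.34·sin θ → (-7.6043, 28.0972, 107.2000°)
turn_right(113.5°): centre at ρ to the right, rotate −113.5° → (-0.5965, 36.5832, -6.3000° ≡ 353.7000°)

(-0.5965, 36.5832, 353.7000°)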